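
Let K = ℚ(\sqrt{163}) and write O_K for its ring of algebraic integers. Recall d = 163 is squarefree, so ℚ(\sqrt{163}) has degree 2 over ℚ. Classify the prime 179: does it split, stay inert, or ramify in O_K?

163 mod 4 = 3, hence disc K = 4·163 = 652 and O_K = ℤ[√163].
disc(K) = 652 is not divisible by 179; 179 is unramified.
Compute (163/179) via Euler: 163^((179-1)/2) mod 179 = 178, so (163/179) = -1.
(163/179) = -1, so 179 is inert.

179 remains inert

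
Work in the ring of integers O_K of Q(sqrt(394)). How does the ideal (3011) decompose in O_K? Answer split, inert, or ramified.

d = 394 ≡ 2 (mod 4), so O_K = ℤ[√394] and disc(K) = 4d = 1576.
Since gcd(3011, 1576) = 1 the prime 3011 does not ramify.
Legendre symbol by Euler's criterion: (394/3011) ≡ 394^1505 ≡ 1 (mod 3011), i.e. (394/3011) = 1.
Legendre symbol 1 ⇒ 3011 is split.

split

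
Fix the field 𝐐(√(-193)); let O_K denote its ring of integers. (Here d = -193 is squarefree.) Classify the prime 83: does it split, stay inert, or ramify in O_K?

-193 mod 4 = 3, hence disc K = 4·(-193) = -772 and O_K = ℤ[√-193].
Since gcd(83, -772) = 1 the prime 83 does not ramify.
(-193/83) = 56^41 mod 83 = 82, giving Legendre symbol -1.
Legendre symbol -1 ⇒ 83 is inert.

remains prime (inert)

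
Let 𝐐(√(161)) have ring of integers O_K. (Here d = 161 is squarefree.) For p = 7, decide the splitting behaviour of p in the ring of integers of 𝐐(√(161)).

ramified — (7) = 𝔭²

161 mod 4 = 1, hence disc K = 161 and O_K = ℤ[(1+√161)/2].
disc(K) = 161 = 7·23, so p = 7 is ramified.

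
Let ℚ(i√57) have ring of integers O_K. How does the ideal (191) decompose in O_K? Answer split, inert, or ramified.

191 splits in O_K

-57 mod 4 = 3, hence disc K = 4·(-57) = -228 and O_K = ℤ[√-57].
191 ∤ -228, so 191 is unramified.
(-57/191) = 134^95 mod 191 = 1, giving Legendre symbol 1.
Legendre symbol 1 ⇒ 191 is split.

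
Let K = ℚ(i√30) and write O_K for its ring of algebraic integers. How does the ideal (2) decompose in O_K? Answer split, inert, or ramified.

Since -30 ≢ 1 mod 4, the ring of integers is ℤ[√-30] with discriminant 4·(-30) = -120.
Ramification test: 2 | -120. The prime 2 ramifies in K.

2 is ramified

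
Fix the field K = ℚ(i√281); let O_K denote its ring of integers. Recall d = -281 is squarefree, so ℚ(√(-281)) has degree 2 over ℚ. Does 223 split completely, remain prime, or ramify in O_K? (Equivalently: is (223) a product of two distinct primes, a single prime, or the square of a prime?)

d = -281 ≡ 3 (mod 4), so O_K = ℤ[√-281] and disc(K) = 4d = -1124.
Since gcd(223, -1124) = 1 the prime 223 does not ramify.
(-281/223) = 165^111 mod 223 = 222, giving Legendre symbol -1.
(-281/223) = -1, so 223 is inert.

inert — (223) stays prime in O_K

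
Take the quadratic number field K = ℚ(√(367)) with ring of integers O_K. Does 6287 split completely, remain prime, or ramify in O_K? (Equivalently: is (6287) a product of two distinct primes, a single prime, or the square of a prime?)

367 mod 4 = 3, hence disc K = 4·367 = 1468 and O_K = ℤ[√367].
Since gcd(6287, 1468) = 1 the prime 6287 does not ramify.
(367/6287) = 367^3143 mod 6287 = 1, giving Legendre symbol 1.
Legendre symbol 1 ⇒ 6287 is split.

p splits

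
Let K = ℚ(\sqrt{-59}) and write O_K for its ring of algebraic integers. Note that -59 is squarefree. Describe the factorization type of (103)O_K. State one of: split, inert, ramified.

d = -59 ≡ 1 (mod 4), so O_K = ℤ[(1+√-59)/2] and disc(K) = d = -59.
Since gcd(103, -59) = 1 the prime 103 does not ramify.
Euler's criterion: (-59)^51 mod 103 = 102. Thus (-59|103) = -1.
d is a non-residue mod p, hence 103 remains inert in O_K.

remains prime (inert)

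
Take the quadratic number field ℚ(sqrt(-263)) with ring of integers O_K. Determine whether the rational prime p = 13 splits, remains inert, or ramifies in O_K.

d = -263 ≡ 1 (mod 4), so O_K = ℤ[(1+√-263)/2] and disc(K) = d = -263.
13 ∤ -263, so 13 is unramified.
(-263/13) = 10^6 mod 13 = 1, giving Legendre symbol 1.
d is a quadratic residue mod p, hence 13 splits in O_K.

13 splits in O_K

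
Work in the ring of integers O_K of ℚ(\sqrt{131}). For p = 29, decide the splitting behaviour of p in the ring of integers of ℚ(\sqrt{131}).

p is inert

d = 131 ≡ 3 (mod 4), so O_K = ℤ[√131] and disc(K) = 4d = 524.
29 ∤ 524, so 29 is unramified.
(131/29) = 15^14 mod 29 = 28, giving Legendre symbol -1.
d is a non-residue mod p, hence 29 remains inert in O_K.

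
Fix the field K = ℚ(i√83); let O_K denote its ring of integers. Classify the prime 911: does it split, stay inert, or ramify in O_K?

split

Since -83 ≡ 1 mod 4, the ring of integers is ℤ[(1+√-83)/2] with discriminant -83.
Since gcd(911, -83) = 1 the prime 911 does not ramify.
Euler's criterion: (-83)^455 mod 911 = 1. Thus (-83|911) = 1.
d is a quadratic residue mod p, hence 911 splits in O_K.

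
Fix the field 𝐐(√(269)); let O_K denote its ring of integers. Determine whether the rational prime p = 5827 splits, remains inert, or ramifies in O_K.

269 mod 4 = 1, hence disc K = 269 and O_K = ℤ[(1+√269)/2].
5827 ∤ 269, so 5827 is unramified.
(269/5827) = 269^2913 mod 5827 = 5826, giving Legendre symbol -1.
(269/5827) = -1, so 5827 is inert.

remains prime (inert)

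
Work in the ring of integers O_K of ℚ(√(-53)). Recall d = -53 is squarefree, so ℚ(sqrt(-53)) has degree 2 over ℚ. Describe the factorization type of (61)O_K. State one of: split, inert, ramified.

d = -53 ≡ 3 (mod 4), so O_K = ℤ[√-53] and disc(K) = 4d = -212.
61 ∤ -212, so 61 is unramified.
Compute (-53/61) via Euler: 8^((61-1)/2) mod 61 = 60, so (-53/61) = -1.
Legendre symbol -1 ⇒ 61 is inert.

remains prime (inert)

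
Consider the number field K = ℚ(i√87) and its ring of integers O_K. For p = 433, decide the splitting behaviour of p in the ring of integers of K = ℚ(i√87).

Since -87 ≡ 1 mod 4, the ring of integers is ℤ[(1+√-87)/2] with discriminant -87.
disc(K) = -87 is not divisible by 433; 433 is unramified.
Legendre symbol by Euler's criterion: (-87/433) ≡ (-87)^216 ≡ 432 (mod 433), i.e. (-87/433) = -1.
d is a non-residue mod p, hence 433 remains inert in O_K.

433 remains inert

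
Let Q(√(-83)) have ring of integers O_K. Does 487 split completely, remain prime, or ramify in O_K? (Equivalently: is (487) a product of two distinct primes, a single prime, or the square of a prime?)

Since -83 ≡ 1 mod 4, the ring of integers is ℤ[(1+√-83)/2] with discriminant -83.
487 ∤ -83, so 487 is unramified.
(-83/487) = 404^243 mod 487 = 486, giving Legendre symbol -1.
Legendre symbol -1 ⇒ 487 is inert.

p is inert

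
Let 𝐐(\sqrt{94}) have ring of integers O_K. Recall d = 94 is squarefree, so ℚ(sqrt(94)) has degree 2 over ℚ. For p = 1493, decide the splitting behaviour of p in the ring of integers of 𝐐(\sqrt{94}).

remains prime (inert)

94 mod 4 = 2, hence disc K = 4·94 = 376 and O_K = ℤ[√94].
Since gcd(1493, 376) = 1 the prime 1493 does not ramify.
Legendre symbol by Euler's criterion: (94/1493) ≡ 94^746 ≡ 1492 (mod 1493), i.e. (94/1493) = -1.
(94/1493) = -1, so 1493 is inert.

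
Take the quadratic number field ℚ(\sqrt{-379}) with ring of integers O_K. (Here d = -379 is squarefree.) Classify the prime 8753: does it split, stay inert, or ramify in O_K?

-379 mod 4 = 1, hence disc K = -379 and O_K = ℤ[(1+√-379)/2].
Since gcd(8753, -379) = 1 the prime 8753 does not ramify.
Euler's criterion: (-379)^4376 mod 8753 = 1. Thus (-379|8753) = 1.
(-379/8753) = 1, so 8753 splits.

p splits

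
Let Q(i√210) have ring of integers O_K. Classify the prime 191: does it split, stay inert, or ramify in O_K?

-210 mod 4 = 2, hence disc K = 4·(-210) = -840 and O_K = ℤ[√-210].
191 ∤ -840, so 191 is unramified.
(-210/191) = 172^95 mod 191 = 1, giving Legendre symbol 1.
(-210/191) = 1, so 191 splits.

p splits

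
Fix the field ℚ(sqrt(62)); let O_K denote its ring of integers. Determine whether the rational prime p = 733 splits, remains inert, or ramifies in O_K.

Since 62 ≢ 1 mod 4, the ring of integers is ℤ[√62] with discriminant 4·62 = 248.
Since gcd(733, 248) = 1 the prime 733 does not ramify.
(62/733) = 62^366 mod 733 = 732, giving Legendre symbol -1.
d is a non-residue mod p, hence 733 remains inert in O_K.

p is inert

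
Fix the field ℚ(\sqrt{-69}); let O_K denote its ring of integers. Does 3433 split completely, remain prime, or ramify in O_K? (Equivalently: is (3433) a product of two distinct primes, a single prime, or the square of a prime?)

split

d = -69 ≡ 3 (mod 4), so O_K = ℤ[√-69] and disc(K) = 4d = -276.
Since gcd(3433, -276) = 1 the prime 3433 does not ramify.
Legendre symbol by Euler's criterion: (-69/3433) ≡ (-69)^1716 ≡ 1 (mod 3433), i.e. (-69/3433) = 1.
(-69/3433) = 1, so 3433 splits.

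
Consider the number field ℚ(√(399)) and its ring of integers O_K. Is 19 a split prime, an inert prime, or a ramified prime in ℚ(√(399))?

399 mod 4 = 3, hence disc K = 4·399 = 1596 and O_K = ℤ[√399].
disc(K) = 1596 = 19·84, so p = 19 is ramified.

ramified — (19) = 𝔭²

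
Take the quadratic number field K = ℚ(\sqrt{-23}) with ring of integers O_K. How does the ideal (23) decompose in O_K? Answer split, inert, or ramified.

Since -23 ≡ 1 mod 4, the ring of integers is ℤ[(1+√-23)/2] with discriminant -23.
disc(K) = -23 = 23·(-1), so p = 23 is ramified.

23 is ramified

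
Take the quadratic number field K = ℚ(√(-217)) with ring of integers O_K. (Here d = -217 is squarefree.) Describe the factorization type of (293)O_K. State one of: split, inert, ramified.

d = -217 ≡ 3 (mod 4), so O_K = ℤ[√-217] and disc(K) = 4d = -868.
293 ∤ -868, so 293 is unramified.
Legendre symbol by Euler's criterion: (-217/293) ≡ (-217)^146 ≡ 292 (mod 293), i.e. (-217/293) = -1.
Legendre symbol -1 ⇒ 293 is inert.

inert — (293) stays prime in O_K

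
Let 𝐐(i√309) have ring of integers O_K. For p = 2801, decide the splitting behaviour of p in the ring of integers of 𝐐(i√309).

-309 mod 4 = 3, hence disc K = 4·(-309) = -1236 and O_K = ℤ[√-309].
disc(K) = -1236 is not divisible by 2801; 2801 is unramified.
Compute (-309/2801) via Euler: 2492^((2801-1)/2) mod 2801 = 1, so (-309/2801) = 1.
(-309/2801) = 1, so 2801 splits.

split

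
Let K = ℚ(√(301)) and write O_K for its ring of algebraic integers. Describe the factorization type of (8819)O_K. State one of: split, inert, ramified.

inert

301 mod 4 = 1, hence disc K = 301 and O_K = ℤ[(1+√301)/2].
Since gcd(8819, 301) = 1 the prime 8819 does not ramify.
(301/8819) = 301^4409 mod 8819 = 8818, giving Legendre symbol -1.
d is a non-residue mod p, hence 8819 remains inert in O_K.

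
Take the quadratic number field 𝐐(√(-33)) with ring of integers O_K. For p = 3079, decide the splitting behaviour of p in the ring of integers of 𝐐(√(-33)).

-33 mod 4 = 3, hence disc K = 4·(-33) = -132 and O_K = ℤ[√-33].
disc(K) = -132 is not divisible by 3079; 3079 is unramified.
Legendre symbol by Euler's criterion: (-33/3079) ≡ (-33)^1539 ≡ 1 (mod 3079), i.e. (-33/3079) = 1.
Legendre symbol 1 ⇒ 3079 is split.

split — (3079) = 𝔭₁𝔭₂ with 𝔭₁ ≠ 𝔭₂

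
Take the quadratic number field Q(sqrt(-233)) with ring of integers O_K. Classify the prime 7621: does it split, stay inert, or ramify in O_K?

-233 mod 4 = 3, hence disc K = 4·(-233) = -932 and O_K = ℤ[√-233].
disc(K) = -932 is not divisible by 7621; 7621 is unramified.
Compute (-233/7621) via Euler: 7388^((7621-1)/2) mod 7621 = 7620, so (-233/7621) = -1.
Legendre symbol -1 ⇒ 7621 is inert.

p is inert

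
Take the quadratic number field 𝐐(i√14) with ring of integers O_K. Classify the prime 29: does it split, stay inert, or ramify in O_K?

Since -14 ≢ 1 mod 4, the ring of integers is ℤ[√-14] with discriminant 4·(-14) = -56.
29 ∤ -56, so 29 is unramified.
(-14/29) = 15^14 mod 29 = 28, giving Legendre symbol -1.
(-14/29) = -1, so 29 is inert.

inert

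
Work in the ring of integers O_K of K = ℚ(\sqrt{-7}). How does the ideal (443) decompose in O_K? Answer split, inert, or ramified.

d = -7 ≡ 1 (mod 4), so O_K = ℤ[(1+√-7)/2] and disc(K) = d = -7.
443 ∤ -7, so 443 is unramified.
Legendre symbol by Euler's criterion: (-7/443) ≡ (-7)^221 ≡ 1 (mod 443), i.e. (-7/443) = 1.
(-7/443) = 1, so 443 splits.

443 splits in O_K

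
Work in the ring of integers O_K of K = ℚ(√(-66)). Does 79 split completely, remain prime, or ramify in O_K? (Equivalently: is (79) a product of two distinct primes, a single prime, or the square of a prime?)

-66 mod 4 = 2, hence disc K = 4·(-66) = -264 and O_K = ℤ[√-66].
79 ∤ -264, so 79 is unramified.
Legendre symbol by Euler's criterion: (-66/79) ≡ (-66)^39 ≡ 1 (mod 79), i.e. (-66/79) = 1.
d is a quadratic residue mod p, hence 79 splits in O_K.

p splits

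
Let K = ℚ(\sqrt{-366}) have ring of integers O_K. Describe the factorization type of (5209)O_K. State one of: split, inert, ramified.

-366 mod 4 = 2, hence disc K = 4·(-366) = -1464 and O_K = ℤ[√-366].
Since gcd(5209, -1464) = 1 the prime 5209 does not ramify.
Euler's criterion: (-366)^2604 mod 5209 = 5208. Thus (-366|5209) = -1.
d is a non-residue mod p, hence 5209 remains inert in O_K.

remains prime (inert)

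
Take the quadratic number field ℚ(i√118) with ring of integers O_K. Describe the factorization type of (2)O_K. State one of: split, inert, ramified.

Since -118 ≢ 1 mod 4, the ring of integers is ℤ[√-118] with discriminant 4·(-118) = -472.
Ramification test: 2 | -472. The prime 2 ramifies in K.

ramified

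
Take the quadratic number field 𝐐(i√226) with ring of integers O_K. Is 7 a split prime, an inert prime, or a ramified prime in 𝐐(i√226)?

Since -226 ≢ 1 mod 4, the ring of integers is ℤ[√-226] with discriminant 4·(-226) = -904.
7 ∤ -904, so 7 is unramified.
Euler's criterion: (-226)^3 mod 7 = 6. Thus (-226|7) = -1.
Legendre symbol -1 ⇒ 7 is inert.

inert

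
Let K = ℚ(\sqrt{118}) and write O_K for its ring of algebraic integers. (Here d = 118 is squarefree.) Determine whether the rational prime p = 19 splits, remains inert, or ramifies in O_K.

118 mod 4 = 2, hence disc K = 4·118 = 472 and O_K = ℤ[√118].
Since gcd(19, 472) = 1 the prime 19 does not ramify.
Compute (118/19) via Euler: 4^((19-1)/2) mod 19 = 1, so (118/19) = 1.
d is a quadratic residue mod p, hence 19 splits in O_K.

split — (19) = 𝔭₁𝔭₂ with 𝔭₁ ≠ 𝔭₂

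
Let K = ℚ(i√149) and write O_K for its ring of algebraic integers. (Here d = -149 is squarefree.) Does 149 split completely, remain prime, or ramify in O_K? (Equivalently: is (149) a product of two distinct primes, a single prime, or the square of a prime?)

149 is ramified

-149 mod 4 = 3, hence disc K = 4·(-149) = -596 and O_K = ℤ[√-149].
149 divides disc(K) = -596, so 149 ramifies.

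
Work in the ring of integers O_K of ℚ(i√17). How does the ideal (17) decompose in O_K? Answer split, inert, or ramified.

ramified

d = -17 ≡ 3 (mod 4), so O_K = ℤ[√-17] and disc(K) = 4d = -68.
Ramification test: 17 | -68. The prime 17 ramifies in K.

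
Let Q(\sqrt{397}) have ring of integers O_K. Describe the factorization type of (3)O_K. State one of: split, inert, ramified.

p splits

d = 397 ≡ 1 (mod 4), so O_K = ℤ[(1+√397)/2] and disc(K) = d = 397.
Since gcd(3, 397) = 1 the prime 3 does not ramify.
Legendre symbol by Euler's criterion: (397/3) ≡ 397^1 ≡ 1 (mod 3), i.e. (397/3) = 1.
Legendre symbol 1 ⇒ 3 is split.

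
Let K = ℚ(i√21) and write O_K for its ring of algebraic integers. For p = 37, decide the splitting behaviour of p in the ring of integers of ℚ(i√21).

-21 mod 4 = 3, hence disc K = 4·(-21) = -84 and O_K = ℤ[√-21].
disc(K) = -84 is not divisible by 37; 37 is unramified.
Legendre symbol by Euler's criterion: (-21/37) ≡ (-21)^18 ≡ 1 (mod 37), i.e. (-21/37) = 1.
d is a quadratic residue mod p, hence 37 splits in O_K.

37 splits in O_K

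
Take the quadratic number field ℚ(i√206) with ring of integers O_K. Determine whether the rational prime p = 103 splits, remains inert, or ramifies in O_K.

d = -206 ≡ 2 (mod 4), so O_K = ℤ[√-206] and disc(K) = 4d = -824.
Ramification test: 103 | -824. The prime 103 ramifies in K.

ramified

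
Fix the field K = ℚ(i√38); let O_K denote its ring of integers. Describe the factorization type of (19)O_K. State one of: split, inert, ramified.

p ramifies

-38 mod 4 = 2, hence disc K = 4·(-38) = -152 and O_K = ℤ[√-38].
Ramification test: 19 | -152. The prime 19 ramifies in K.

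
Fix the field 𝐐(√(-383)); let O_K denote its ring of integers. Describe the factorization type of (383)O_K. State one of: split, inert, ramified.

ramified

d = -383 ≡ 1 (mod 4), so O_K = ℤ[(1+√-383)/2] and disc(K) = d = -383.
Ramification test: 383 | -383. The prime 383 ramifies in K.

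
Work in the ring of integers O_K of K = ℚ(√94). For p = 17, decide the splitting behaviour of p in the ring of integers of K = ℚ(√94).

Since 94 ≢ 1 mod 4, the ring of integers is ℤ[√94] with discriminant 4·94 = 376.
17 ∤ 376, so 17 is unramified.
Compute (94/17) via Euler: 9^((17-1)/2) mod 17 = 1, so (94/17) = 1.
Legendre symbol 1 ⇒ 17 is split.

split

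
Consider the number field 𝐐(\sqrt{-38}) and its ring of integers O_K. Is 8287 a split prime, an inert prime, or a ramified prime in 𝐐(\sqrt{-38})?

inert

Since -38 ≢ 1 mod 4, the ring of integers is ℤ[√-38] with discriminant 4·(-38) = -152.
Since gcd(8287, -152) = 1 the prime 8287 does not ramify.
Compute (-38/8287) via Euler: 8249^((8287-1)/2) mod 8287 = 8286, so (-38/8287) = -1.
Legendre symbol -1 ⇒ 8287 is inert.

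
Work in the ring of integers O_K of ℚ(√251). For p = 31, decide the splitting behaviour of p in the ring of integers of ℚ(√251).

inert

Since 251 ≢ 1 mod 4, the ring of integers is ℤ[√251] with discriminant 4·251 = 1004.
disc(K) = 1004 is not divisible by 31; 31 is unramified.
Compute (251/31) via Euler: 3^((31-1)/2) mod 31 = 30, so (251/31) = -1.
(251/31) = -1, so 31 is inert.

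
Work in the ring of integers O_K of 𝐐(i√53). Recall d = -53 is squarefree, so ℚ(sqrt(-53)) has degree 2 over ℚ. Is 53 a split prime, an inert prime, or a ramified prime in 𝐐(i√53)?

ramified

d = -53 ≡ 3 (mod 4), so O_K = ℤ[√-53] and disc(K) = 4d = -212.
disc(K) = -212 = 53·(-4), so p = 53 is ramified.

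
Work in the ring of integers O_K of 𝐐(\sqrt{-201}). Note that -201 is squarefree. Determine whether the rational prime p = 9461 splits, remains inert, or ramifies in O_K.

p is inert

-201 mod 4 = 3, hence disc K = 4·(-201) = -804 and O_K = ℤ[√-201].
Since gcd(9461, -804) = 1 the prime 9461 does not ramify.
Legendre symbol by Euler's criterion: (-201/9461) ≡ (-201)^4730 ≡ 9460 (mod 9461), i.e. (-201/9461) = -1.
Legendre symbol -1 ⇒ 9461 is inert.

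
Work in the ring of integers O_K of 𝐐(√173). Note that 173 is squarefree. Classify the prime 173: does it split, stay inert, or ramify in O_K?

173 mod 4 = 1, hence disc K = 173 and O_K = ℤ[(1+√173)/2].
Ramification test: 173 | 173. The prime 173 ramifies in K.

ramifies in O_K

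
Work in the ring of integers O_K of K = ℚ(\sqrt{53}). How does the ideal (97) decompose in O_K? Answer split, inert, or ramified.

p splits

53 mod 4 = 1, hence disc K = 53 and O_K = ℤ[(1+√53)/2].
Since gcd(97, 53) = 1 the prime 97 does not ramify.
(53/97) = 53^48 mod 97 = 1, giving Legendre symbol 1.
Legendre symbol 1 ⇒ 97 is split.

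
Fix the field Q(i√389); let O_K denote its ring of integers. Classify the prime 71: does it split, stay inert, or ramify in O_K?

71 splits in O_K

d = -389 ≡ 3 (mod 4), so O_K = ℤ[√-389] and disc(K) = 4d = -1556.
disc(K) = -1556 is not divisible by 71; 71 is unramified.
Legendre symbol by Euler's criterion: (-389/71) ≡ (-389)^35 ≡ 1 (mod 71), i.e. (-389/71) = 1.
d is a quadratic residue mod p, hence 71 splits in O_K.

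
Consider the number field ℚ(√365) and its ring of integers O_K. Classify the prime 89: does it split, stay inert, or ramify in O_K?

Since 365 ≡ 1 mod 4, the ring of integers is ℤ[(1+√365)/2] with discriminant 365.
disc(K) = 365 is not divisible by 89; 89 is unramified.
Euler's criterion: 365^44 mod 89 = 1. Thus (365|89) = 1.
Legendre symbol 1 ⇒ 89 is split.

splits completely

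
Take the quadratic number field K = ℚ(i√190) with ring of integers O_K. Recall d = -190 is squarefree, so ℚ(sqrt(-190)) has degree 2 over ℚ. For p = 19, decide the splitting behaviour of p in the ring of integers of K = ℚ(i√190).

Since -190 ≢ 1 mod 4, the ring of integers is ℤ[√-190] with discriminant 4·(-190) = -760.
Ramification test: 19 | -760. The prime 19 ramifies in K.

19 is ramified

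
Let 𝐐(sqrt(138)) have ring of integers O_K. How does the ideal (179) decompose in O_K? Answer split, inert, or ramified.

138 mod 4 = 2, hence disc K = 4·138 = 552 and O_K = ℤ[√138].
179 ∤ 552, so 179 is unramified.
(138/179) = 138^89 mod 179 = 1, giving Legendre symbol 1.
d is a quadratic residue mod p, hence 179 splits in O_K.

179 splits in O_K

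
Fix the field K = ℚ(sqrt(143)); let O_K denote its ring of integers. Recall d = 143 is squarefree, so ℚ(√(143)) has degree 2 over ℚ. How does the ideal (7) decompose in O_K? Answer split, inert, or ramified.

7 remains inert

143 mod 4 = 3, hence disc K = 4·143 = 572 and O_K = ℤ[√143].
disc(K) = 572 is not divisible by 7; 7 is unramified.
Compute (143/7) via Euler: 3^((7-1)/2) mod 7 = 6, so (143/7) = -1.
Legendre symbol -1 ⇒ 7 is inert.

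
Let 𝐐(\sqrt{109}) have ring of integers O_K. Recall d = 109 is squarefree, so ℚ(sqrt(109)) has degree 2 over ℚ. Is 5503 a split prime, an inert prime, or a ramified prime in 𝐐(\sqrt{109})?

remains prime (inert)

Since 109 ≡ 1 mod 4, the ring of integers is ℤ[(1+√109)/2] with discriminant 109.
5503 ∤ 109, so 5503 is unramified.
Compute (109/5503) via Euler: 109^((5503-1)/2) mod 5503 = 5502, so (109/5503) = -1.
d is a non-residue mod p, hence 5503 remains inert in O_K.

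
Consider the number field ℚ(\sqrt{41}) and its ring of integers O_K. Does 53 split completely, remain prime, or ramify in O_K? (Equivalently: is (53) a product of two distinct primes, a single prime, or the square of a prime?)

Since 41 ≡ 1 mod 4, the ring of integers is ℤ[(1+√41)/2] with discriminant 41.
Since gcd(53, 41) = 1 the prime 53 does not ramify.
Compute (41/53) via Euler: 41^((53-1)/2) mod 53 = 52, so (41/53) = -1.
d is a non-residue mod p, hence 53 remains inert in O_K.

p is inert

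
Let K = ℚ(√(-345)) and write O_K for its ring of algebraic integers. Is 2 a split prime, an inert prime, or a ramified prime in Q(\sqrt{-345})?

p ramifies

d = -345 ≡ 3 (mod 4), so O_K = ℤ[√-345] and disc(K) = 4d = -1380.
2 divides disc(K) = -1380, so 2 ramifies.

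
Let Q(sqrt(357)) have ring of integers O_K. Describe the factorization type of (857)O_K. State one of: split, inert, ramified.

inert — (857) stays prime in O_K

d = 357 ≡ 1 (mod 4), so O_K = ℤ[(1+√357)/2] and disc(K) = d = 357.
disc(K) = 357 is not divisible by 857; 857 is unramified.
Compute (357/857) via Euler: 357^((857-1)/2) mod 857 = 856, so (357/857) = -1.
d is a non-residue mod p, hence 857 remains inert in O_K.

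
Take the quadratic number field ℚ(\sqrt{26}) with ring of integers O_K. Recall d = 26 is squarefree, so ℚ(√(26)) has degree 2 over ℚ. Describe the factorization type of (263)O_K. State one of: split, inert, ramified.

26 mod 4 = 2, hence disc K = 4·26 = 104 and O_K = ℤ[√26].
Since gcd(263, 104) = 1 the prime 263 does not ramify.
Compute (26/263) via Euler: 26^((263-1)/2) mod 263 = 1, so (26/263) = 1.
(26/263) = 1, so 263 splits.

p splits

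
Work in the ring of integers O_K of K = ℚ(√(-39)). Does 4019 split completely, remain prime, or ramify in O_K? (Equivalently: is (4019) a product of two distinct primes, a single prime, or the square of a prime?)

4019 splits in O_K

Since -39 ≡ 1 mod 4, the ring of integers is ℤ[(1+√-39)/2] with discriminant -39.
Since gcd(4019, -39) = 1 the prime 4019 does not ramify.
Compute (-39/4019) via Euler: 3980^((4019-1)/2) mod 4019 = 1, so (-39/4019) = 1.
Legendre symbol 1 ⇒ 4019 is split.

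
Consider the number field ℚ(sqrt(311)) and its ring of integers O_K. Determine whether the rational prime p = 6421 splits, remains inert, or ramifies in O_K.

splits completely

311 mod 4 = 3, hence disc K = 4·311 = 1244 and O_K = ℤ[√311].
6421 ∤ 1244, so 6421 is unramified.
Euler's criterion: 311^3210 mod 6421 = 1. Thus (311|6421) = 1.
(311/6421) = 1, so 6421 splits.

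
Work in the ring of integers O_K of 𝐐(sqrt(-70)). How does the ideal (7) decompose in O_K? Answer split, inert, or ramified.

ramified — (7) = 𝔭²

-70 mod 4 = 2, hence disc K = 4·(-70) = -280 and O_K = ℤ[√-70].
disc(K) = -280 = 7·(-40), so p = 7 is ramified.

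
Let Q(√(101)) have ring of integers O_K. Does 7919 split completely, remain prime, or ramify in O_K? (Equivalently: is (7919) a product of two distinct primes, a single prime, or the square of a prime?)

Since 101 ≡ 1 mod 4, the ring of integers is ℤ[(1+√101)/2] with discriminant 101.
7919 ∤ 101, so 7919 is unramified.
Compute (101/7919) via Euler: 101^((7919-1)/2) mod 7919 = 7918, so (101/7919) = -1.
(101/7919) = -1, so 7919 is inert.

7919 remains inert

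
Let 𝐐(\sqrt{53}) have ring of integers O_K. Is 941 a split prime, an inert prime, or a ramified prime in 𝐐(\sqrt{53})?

p splits

Since 53 ≡ 1 mod 4, the ring of integers is ℤ[(1+√53)/2] with discriminant 53.
Since gcd(941, 53) = 1 the prime 941 does not ramify.
Legendre symbol by Euler's criterion: (53/941) ≡ 53^470 ≡ 1 (mod 941), i.e. (53/941) = 1.
d is a quadratic residue mod p, hence 941 splits in O_K.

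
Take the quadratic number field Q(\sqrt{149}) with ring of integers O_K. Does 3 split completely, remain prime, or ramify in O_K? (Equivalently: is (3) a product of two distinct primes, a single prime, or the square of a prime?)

inert — (3) stays prime in O_K

149 mod 4 = 1, hence disc K = 149 and O_K = ℤ[(1+√149)/2].
Since gcd(3, 149) = 1 the prime 3 does not ramify.
Compute (149/3) via Euler: 2^((3-1)/2) mod 3 = 2, so (149/3) = -1.
Legendre symbol -1 ⇒ 3 is inert.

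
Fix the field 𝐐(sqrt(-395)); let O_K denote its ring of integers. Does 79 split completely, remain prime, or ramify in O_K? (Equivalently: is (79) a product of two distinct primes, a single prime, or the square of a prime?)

-395 mod 4 = 1, hence disc K = -395 and O_K = ℤ[(1+√-395)/2].
79 divides disc(K) = -395, so 79 ramifies.

p ramifies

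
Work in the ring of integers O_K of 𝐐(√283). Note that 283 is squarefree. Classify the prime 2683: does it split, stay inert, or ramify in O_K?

283 mod 4 = 3, hence disc K = 4·283 = 1132 and O_K = ℤ[√283].
2683 ∤ 1132, so 2683 is unramified.
(283/2683) = 283^1341 mod 2683 = 2682, giving Legendre symbol -1.
(283/2683) = -1, so 2683 is inert.

inert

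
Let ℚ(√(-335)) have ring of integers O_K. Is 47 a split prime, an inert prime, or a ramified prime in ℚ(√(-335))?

Since -335 ≡ 1 mod 4, the ring of integers is ℤ[(1+√-335)/2] with discriminant -335.
Since gcd(47, -335) = 1 the prime 47 does not ramify.
(-335/47) = 41^23 mod 47 = 46, giving Legendre symbol -1.
Legendre symbol -1 ⇒ 47 is inert.

p is inert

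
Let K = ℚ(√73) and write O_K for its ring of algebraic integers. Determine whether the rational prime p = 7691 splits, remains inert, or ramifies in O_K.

73 mod 4 = 1, hence disc K = 73 and O_K = ℤ[(1+√73)/2].
disc(K) = 73 is not divisible by 7691; 7691 is unramified.
(73/7691) = 73^3845 mod 7691 = 7690, giving Legendre symbol -1.
Legendre symbol -1 ⇒ 7691 is inert.

inert — (7691) stays prime in O_K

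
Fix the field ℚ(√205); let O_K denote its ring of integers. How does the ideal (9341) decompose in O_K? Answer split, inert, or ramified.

inert

Since 205 ≡ 1 mod 4, the ring of integers is ℤ[(1+√205)/2] with discriminant 205.
disc(K) = 205 is not divisible by 9341; 9341 is unramified.
Legendre symbol by Euler's criterion: (205/9341) ≡ 205^4670 ≡ 9340 (mod 9341), i.e. (205/9341) = -1.
Legendre symbol -1 ⇒ 9341 is inert.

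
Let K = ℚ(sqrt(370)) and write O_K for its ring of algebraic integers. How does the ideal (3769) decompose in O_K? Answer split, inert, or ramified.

Since 370 ≢ 1 mod 4, the ring of integers is ℤ[√370] with discriminant 4·370 = 1480.
Since gcd(3769, 1480) = 1 the prime 3769 does not ramify.
Compute (370/3769) via Euler: 370^((3769-1)/2) mod 3769 = 3768, so (370/3769) = -1.
(370/3769) = -1, so 3769 is inert.

inert — (3769) stays prime in O_K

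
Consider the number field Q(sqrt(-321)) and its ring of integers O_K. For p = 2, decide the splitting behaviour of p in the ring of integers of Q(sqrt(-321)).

ramified

d = -321 ≡ 3 (mod 4), so O_K = ℤ[√-321] and disc(K) = 4d = -1284.
2 divides disc(K) = -1284, so 2 ramifies.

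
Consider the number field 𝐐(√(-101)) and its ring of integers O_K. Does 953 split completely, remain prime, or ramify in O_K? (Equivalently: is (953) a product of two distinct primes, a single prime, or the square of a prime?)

-101 mod 4 = 3, hence disc K = 4·(-101) = -404 and O_K = ℤ[√-101].
disc(K) = -404 is not divisible by 953; 953 is unramified.
Euler's criterion: (-101)^476 mod 953 = 952. Thus (-101|953) = -1.
Legendre symbol -1 ⇒ 953 is inert.

inert — (953) stays prime in O_K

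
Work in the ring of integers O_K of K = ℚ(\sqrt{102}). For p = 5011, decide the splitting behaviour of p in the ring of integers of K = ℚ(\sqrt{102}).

split

102 mod 4 = 2, hence disc K = 4·102 = 408 and O_K = ℤ[√102].
Since gcd(5011, 408) = 1 the prime 5011 does not ramify.
(102/5011) = 102^2505 mod 5011 = 1, giving Legendre symbol 1.
(102/5011) = 1, so 5011 splits.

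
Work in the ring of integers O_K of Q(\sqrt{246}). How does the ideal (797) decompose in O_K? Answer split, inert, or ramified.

splits completely

Since 246 ≢ 1 mod 4, the ring of integers is ℤ[√246] with discriminant 4·246 = 984.
disc(K) = 984 is not divisible by 797; 797 is unramified.
Compute (246/797) via Euler: 246^((797-1)/2) mod 797 = 1, so (246/797) = 1.
d is a quadratic residue mod p, hence 797 splits in O_K.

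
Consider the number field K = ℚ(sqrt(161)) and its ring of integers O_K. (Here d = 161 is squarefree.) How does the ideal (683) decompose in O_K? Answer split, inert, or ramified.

d = 161 ≡ 1 (mod 4), so O_K = ℤ[(1+√161)/2] and disc(K) = d = 161.
Since gcd(683, 161) = 1 the prime 683 does not ramify.
(161/683) = 161^341 mod 683 = 1, giving Legendre symbol 1.
(161/683) = 1, so 683 splits.

splits completely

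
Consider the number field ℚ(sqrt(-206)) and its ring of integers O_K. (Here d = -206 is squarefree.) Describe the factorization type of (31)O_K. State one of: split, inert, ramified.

d = -206 ≡ 2 (mod 4), so O_K = ℤ[√-206] and disc(K) = 4d = -824.
31 ∤ -824, so 31 is unramified.
Legendre symbol by Euler's criterion: (-206/31) ≡ (-206)^15 ≡ 30 (mod 31), i.e. (-206/31) = -1.
d is a non-residue mod p, hence 31 remains inert in O_K.

p is inert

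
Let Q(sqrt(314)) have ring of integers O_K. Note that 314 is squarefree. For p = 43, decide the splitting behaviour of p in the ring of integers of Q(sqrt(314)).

d = 314 ≡ 2 (mod 4), so O_K = ℤ[√314] and disc(K) = 4d = 1256.
43 ∤ 1256, so 43 is unramified.
Legendre symbol by Euler's criterion: (314/43) ≡ 314^21 ≡ 1 (mod 43), i.e. (314/43) = 1.
Legendre symbol 1 ⇒ 43 is split.

splits completely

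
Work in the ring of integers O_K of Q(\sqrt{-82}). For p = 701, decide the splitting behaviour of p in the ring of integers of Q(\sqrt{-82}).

-82 mod 4 = 2, hence disc K = 4·(-82) = -328 and O_K = ℤ[√-82].
disc(K) = -328 is not divisible by 701; 701 is unramified.
Legendre symbol by Euler's criterion: (-82/701) ≡ (-82)^350 ≡ 700 (mod 701), i.e. (-82/701) = -1.
Legendre symbol -1 ⇒ 701 is inert.

inert — (701) stays prime in O_K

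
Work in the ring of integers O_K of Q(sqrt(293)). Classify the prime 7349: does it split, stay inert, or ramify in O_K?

p splits

d = 293 ≡ 1 (mod 4), so O_K = ℤ[(1+√293)/2] and disc(K) = d = 293.
Since gcd(7349, 293) = 1 the prime 7349 does not ramify.
(293/7349) = 293^3674 mod 7349 = 1, giving Legendre symbol 1.
d is a quadratic residue mod p, hence 7349 splits in O_K.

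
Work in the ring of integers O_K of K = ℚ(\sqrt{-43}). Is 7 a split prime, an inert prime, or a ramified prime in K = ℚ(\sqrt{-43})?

d = -43 ≡ 1 (mod 4), so O_K = ℤ[(1+√-43)/2] and disc(K) = d = -43.
Since gcd(7, -43) = 1 the prime 7 does not ramify.
Legendre symbol by Euler's criterion: (-43/7) ≡ (-43)^3 ≡ 6 (mod 7), i.e. (-43/7) = -1.
Legendre symbol -1 ⇒ 7 is inert.

7 remains inert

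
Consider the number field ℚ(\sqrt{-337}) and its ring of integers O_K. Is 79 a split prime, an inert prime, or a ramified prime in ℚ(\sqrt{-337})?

79 remains inert

d = -337 ≡ 3 (mod 4), so O_K = ℤ[√-337] and disc(K) = 4d = -1348.
79 ∤ -1348, so 79 is unramified.
Compute (-337/79) via Euler: 58^((79-1)/2) mod 79 = 78, so (-337/79) = -1.
(-337/79) = -1, so 79 is inert.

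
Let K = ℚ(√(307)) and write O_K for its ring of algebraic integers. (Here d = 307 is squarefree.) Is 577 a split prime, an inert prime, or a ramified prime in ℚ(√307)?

Since 307 ≢ 1 mod 4, the ring of integers is ℤ[√307] with discriminant 4·307 = 1228.
disc(K) = 1228 is not divisible by 577; 577 is unramified.
Legendre symbol by Euler's criterion: (307/577) ≡ 307^288 ≡ 576 (mod 577), i.e. (307/577) = -1.
(307/577) = -1, so 577 is inert.

577 remains inert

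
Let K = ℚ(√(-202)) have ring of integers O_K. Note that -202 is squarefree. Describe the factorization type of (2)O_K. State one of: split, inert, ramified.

ramified

d = -202 ≡ 2 (mod 4), so O_K = ℤ[√-202] and disc(K) = 4d = -808.
2 divides disc(K) = -808, so 2 ramifies.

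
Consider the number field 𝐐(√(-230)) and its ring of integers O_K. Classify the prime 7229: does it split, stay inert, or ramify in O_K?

-230 mod 4 = 2, hence disc K = 4·(-230) = -920 and O_K = ℤ[√-230].
7229 ∤ -920, so 7229 is unramified.
(-230/7229) = 6999^3614 mod 7229 = 1, giving Legendre symbol 1.
Legendre symbol 1 ⇒ 7229 is split.

7229 splits in O_K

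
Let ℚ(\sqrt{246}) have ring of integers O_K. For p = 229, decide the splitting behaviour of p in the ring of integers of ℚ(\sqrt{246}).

p splits

d = 246 ≡ 2 (mod 4), so O_K = ℤ[√246] and disc(K) = 4d = 984.
229 ∤ 984, so 229 is unramified.
Compute (246/229) via Euler: 17^((229-1)/2) mod 229 = 1, so (246/229) = 1.
(246/229) = 1, so 229 splits.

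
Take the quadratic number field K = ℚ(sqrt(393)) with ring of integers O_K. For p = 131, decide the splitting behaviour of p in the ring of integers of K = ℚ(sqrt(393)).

393 mod 4 = 1, hence disc K = 393 and O_K = ℤ[(1+√393)/2].
Ramification test: 131 | 393. The prime 131 ramifies in K.

ramifies in O_K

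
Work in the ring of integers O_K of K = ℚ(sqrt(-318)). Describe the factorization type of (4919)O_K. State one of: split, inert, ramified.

4919 remains inert

d = -318 ≡ 2 (mod 4), so O_K = ℤ[√-318] and disc(K) = 4d = -1272.
Since gcd(4919, -1272) = 1 the prime 4919 does not ramify.
(-318/4919) = 4601^2459 mod 4919 = 4918, giving Legendre symbol -1.
d is a non-residue mod p, hence 4919 remains inert in O_K.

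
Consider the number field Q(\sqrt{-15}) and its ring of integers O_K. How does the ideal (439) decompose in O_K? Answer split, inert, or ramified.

Since -15 ≡ 1 mod 4, the ring of integers is ℤ[(1+√-15)/2] with discriminant -15.
disc(K) = -15 is not divisible by 439; 439 is unramified.
Euler's criterion: (-15)^219 mod 439 = 1. Thus (-15|439) = 1.
d is a quadratic residue mod p, hence 439 splits in O_K.

split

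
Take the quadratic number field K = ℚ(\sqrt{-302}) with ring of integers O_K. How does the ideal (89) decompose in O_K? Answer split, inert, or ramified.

Since -302 ≢ 1 mod 4, the ring of integers is ℤ[√-302] with discriminant 4·(-302) = -1208.
89 ∤ -1208, so 89 is unramified.
(-302/89) = 54^44 mod 89 = 88, giving Legendre symbol -1.
Legendre symbol -1 ⇒ 89 is inert.

remains prime (inert)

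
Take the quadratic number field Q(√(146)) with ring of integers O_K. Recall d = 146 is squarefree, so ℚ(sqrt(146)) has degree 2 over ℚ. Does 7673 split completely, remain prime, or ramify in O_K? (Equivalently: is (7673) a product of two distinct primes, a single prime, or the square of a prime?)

Since 146 ≢ 1 mod 4, the ring of integers is ℤ[√146] with discriminant 4·146 = 584.
7673 ∤ 584, so 7673 is unramified.
Euler's criterion: 146^3836 mod 7673 = 1. Thus (146|7673) = 1.
Legendre symbol 1 ⇒ 7673 is split.

split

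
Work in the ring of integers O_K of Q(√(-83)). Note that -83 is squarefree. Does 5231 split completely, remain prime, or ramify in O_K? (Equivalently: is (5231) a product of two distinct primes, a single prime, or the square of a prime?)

inert — (5231) stays prime in O_K

Since -83 ≡ 1 mod 4, the ring of integers is ℤ[(1+√-83)/2] with discriminant -83.
5231 ∤ -83, so 5231 is unramified.
Compute (-83/5231) via Euler: 5148^((5231-1)/2) mod 5231 = 5230, so (-83/5231) = -1.
d is a non-residue mod p, hence 5231 remains inert in O_K.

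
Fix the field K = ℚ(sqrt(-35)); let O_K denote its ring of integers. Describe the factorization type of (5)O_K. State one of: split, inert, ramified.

ramified — (5) = 𝔭²

d = -35 ≡ 1 (mod 4), so O_K = ℤ[(1+√-35)/2] and disc(K) = d = -35.
Ramification test: 5 | -35. The prime 5 ramifies in K.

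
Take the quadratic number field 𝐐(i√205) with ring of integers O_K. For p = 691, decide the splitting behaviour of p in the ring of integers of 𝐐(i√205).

691 splits in O_K

-205 mod 4 = 3, hence disc K = 4·(-205) = -820 and O_K = ℤ[√-205].
disc(K) = -820 is not divisible by 691; 691 is unramified.
Euler's criterion: (-205)^345 mod 691 = 1. Thus (-205|691) = 1.
d is a quadratic residue mod p, hence 691 splits in O_K.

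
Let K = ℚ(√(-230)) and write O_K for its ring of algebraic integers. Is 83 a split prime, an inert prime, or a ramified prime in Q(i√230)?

83 remains inert

d = -230 ≡ 2 (mod 4), so O_K = ℤ[√-230] and disc(K) = 4d = -920.
83 ∤ -920, so 83 is unramified.
Compute (-230/83) via Euler: 19^((83-1)/2) mod 83 = 82, so (-230/83) = -1.
(-230/83) = -1, so 83 is inert.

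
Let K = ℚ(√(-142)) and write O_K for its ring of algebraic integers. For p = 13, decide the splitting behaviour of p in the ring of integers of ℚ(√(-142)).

splits completely

Since -142 ≢ 1 mod 4, the ring of integers is ℤ[√-142] with discriminant 4·(-142) = -568.
13 ∤ -568, so 13 is unramified.
Legendre symbol by Euler's criterion: (-142/13) ≡ (-142)^6 ≡ 1 (mod 13), i.e. (-142/13) = 1.
Legendre symbol 1 ⇒ 13 is split.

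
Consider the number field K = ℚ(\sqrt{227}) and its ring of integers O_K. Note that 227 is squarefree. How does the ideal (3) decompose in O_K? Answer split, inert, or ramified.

d = 227 ≡ 3 (mod 4), so O_K = ℤ[√227] and disc(K) = 4d = 908.
3 ∤ 908, so 3 is unramified.
Euler's criterion: 227^1 mod 3 = 2. Thus (227|3) = -1.
Legendre symbol -1 ⇒ 3 is inert.

inert — (3) stays prime in O_K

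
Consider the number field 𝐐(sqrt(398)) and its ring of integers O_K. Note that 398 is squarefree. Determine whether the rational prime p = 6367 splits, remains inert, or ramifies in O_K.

d = 398 ≡ 2 (mod 4), so O_K = ℤ[√398] and disc(K) = 4d = 1592.
disc(K) = 1592 is not divisible by 6367; 6367 is unramified.
Legendre symbol by Euler's criterion: (398/6367) ≡ 398^3183 ≡ 1 (mod 6367), i.e. (398/6367) = 1.
Legendre symbol 1 ⇒ 6367 is split.

6367 splits in O_K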